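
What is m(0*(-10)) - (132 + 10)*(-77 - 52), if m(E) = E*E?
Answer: 18318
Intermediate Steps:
m(E) = E²
m(0*(-10)) - (132 + 10)*(-77 - 52) = (0*(-10))² - (132 + 10)*(-77 - 52) = 0² - 142*(-129) = 0 - 1*(-18318) = 0 + 18318 = 18318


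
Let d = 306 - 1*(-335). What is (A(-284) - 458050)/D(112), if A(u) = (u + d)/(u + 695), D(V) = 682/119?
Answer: -7467574989/93434 ≈ -79924.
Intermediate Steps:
D(V) = 682/119 (D(V) = 682*(1/119) = 682/119)
d = 641 (d = 306 + 335 = 641)
A(u) = (641 + u)/(695 + u) (A(u) = (u + 641)/(u + 695) = (641 + u)/(695 + u))
(A(-284) - 458050)/D(112) = ((641 - 284)/(695 - 284) - 458050)/(682/119) = (357/411 - 458050)*(119/682) = ((1/411)*357 - 458050)*(119/682) = (119/137 - 458050)*(119/682) = -62752731/137*119/682 = -7467574989/93434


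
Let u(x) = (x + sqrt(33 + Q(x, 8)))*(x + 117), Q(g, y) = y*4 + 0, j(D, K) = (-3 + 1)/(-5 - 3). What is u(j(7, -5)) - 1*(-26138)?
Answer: 418677/16 + 469*sqrt(65)/4 ≈ 27113.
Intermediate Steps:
j(D, K) = 1/4 (j(D, K) = -2/(-8) = -2*(-1/8) = 1/4)
Q(g, y) = 4*y (Q(g, y) = 4*y + 0 = 4*y)
u(x) = (117 + x)*(x + sqrt(65)) (u(x) = (x + sqrt(33 + 4*8))*(x + 117) = (x + sqrt(33 + 32))*(117 + x) = (x + sqrt(65))*(117 + x) = (117 + x)*(x + sqrt(65)))
u(j(7, -5)) - 1*(-26138) = ((1/4)**2 + 117*(1/4) + 117*sqrt(65) + sqrt(65)/4) - 1*(-26138) = (1/16 + 117/4 + 117*sqrt(65) + sqrt(65)/4) + 26138 = (469/16 + 469*sqrt(65)/4) + 26138 = 418677/16 + 469*sqrt(65)/4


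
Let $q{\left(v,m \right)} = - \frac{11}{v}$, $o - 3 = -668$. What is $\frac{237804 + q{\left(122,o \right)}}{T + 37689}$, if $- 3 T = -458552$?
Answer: $\frac{87036231}{69737518} \approx 1.2481$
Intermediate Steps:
$o = -665$ ($o = 3 - 668 = -665$)
$T = \frac{458552}{3}$ ($T = \left(- \frac{1}{3}\right) \left(-458552\right) = \frac{458552}{3} \approx 1.5285 \cdot 10^{5}$)
$\frac{237804 + q{\left(122,o \right)}}{T + 37689} = \frac{237804 - \frac{11}{122}}{\frac{458552}{3} + 37689} = \frac{237804 - \frac{11}{122}}{\frac{571619}{3}} = \left(237804 - \frac{11}{122}\right) \frac{3}{571619} = \frac{29012077}{122} \cdot \frac{3}{571619} = \frac{87036231}{69737518}$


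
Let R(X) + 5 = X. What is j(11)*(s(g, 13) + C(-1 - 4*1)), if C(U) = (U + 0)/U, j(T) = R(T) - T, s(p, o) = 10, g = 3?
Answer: -55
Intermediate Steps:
R(X) = -5 + X
j(T) = -5 (j(T) = (-5 + T) - T = -5)
C(U) = 1 (C(U) = U/U = 1)
j(11)*(s(g, 13) + C(-1 - 4*1)) = -5*(10 + 1) = -5*11 = -55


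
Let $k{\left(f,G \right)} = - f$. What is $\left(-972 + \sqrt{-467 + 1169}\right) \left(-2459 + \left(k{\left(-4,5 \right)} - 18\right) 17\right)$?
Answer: $2621484 - 8091 \sqrt{78} \approx 2.55 \cdot 10^{6}$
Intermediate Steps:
$\left(-972 + \sqrt{-467 + 1169}\right) \left(-2459 + \left(k{\left(-4,5 \right)} - 18\right) 17\right) = \left(-972 + \sqrt{-467 + 1169}\right) \left(-2459 + \left(\left(-1\right) \left(-4\right) - 18\right) 17\right) = \left(-972 + \sqrt{702}\right) \left(-2459 + \left(4 - 18\right) 17\right) = \left(-972 + 3 \sqrt{78}\right) \left(-2459 - 238\right) = \left(-972 + 3 \sqrt{78}\right) \left(-2697\right) = 2621484 - 8091 \sqrt{78}$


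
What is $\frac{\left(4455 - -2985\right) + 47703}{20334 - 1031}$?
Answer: $\frac{55143}{19303} \approx 2.8567$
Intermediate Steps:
$\frac{\left(4455 - -2985\right) + 47703}{20334 - 1031} = \frac{\left(4455 + 2985\right) + 47703}{19303} = \left(7440 + 47703\right) \frac{1}{19303} = 55143 \cdot \frac{1}{19303} = \frac{55143}{19303}$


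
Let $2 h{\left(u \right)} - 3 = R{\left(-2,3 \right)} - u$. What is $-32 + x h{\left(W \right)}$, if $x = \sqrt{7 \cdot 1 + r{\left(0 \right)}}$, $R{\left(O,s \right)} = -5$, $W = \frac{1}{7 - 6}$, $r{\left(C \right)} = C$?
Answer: $-32 - \frac{3 \sqrt{7}}{2} \approx -35.969$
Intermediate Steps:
$W = 1$ ($W = 1^{-1} = 1$)
$h{\left(u \right)} = -1 - \frac{u}{2}$ ($h{\left(u \right)} = \frac{3}{2} + \frac{-5 - u}{2} = \frac{3}{2} - \left(\frac{5}{2} + \frac{u}{2}\right) = -1 - \frac{u}{2}$)
$x = \sqrt{7}$ ($x = \sqrt{7 \cdot 1 + 0} = \sqrt{7 + 0} = \sqrt{7} \approx 2.6458$)
$-32 + x h{\left(W \right)} = -32 + \sqrt{7} \left(-1 - \frac{1}{2}\right) = -32 + \sqrt{7} \left(- \frac{3}{2}\right) = -32 - \frac{3 \sqrt{7}}{2}$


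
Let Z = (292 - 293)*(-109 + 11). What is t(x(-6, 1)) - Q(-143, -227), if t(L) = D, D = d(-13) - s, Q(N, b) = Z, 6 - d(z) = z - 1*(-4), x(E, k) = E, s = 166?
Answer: -249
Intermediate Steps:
d(z) = 2 - z (d(z) = 6 - (z - 1*(-4)) = 6 - (z + 4) = 6 - (4 + z) = 6 + (-4 - z) = 2 - z)
Z = 98 (Z = -1*(-98) = 98)
Q(N, b) = 98
D = -151 (D = (2 - 1*(-13)) - 1*166 = (2 + 13) - 166 = 15 - 166 = -151)
t(L) = -151
t(x(-6, 1)) - Q(-143, -227) = -151 - 1*98 = -151 - 98 = -249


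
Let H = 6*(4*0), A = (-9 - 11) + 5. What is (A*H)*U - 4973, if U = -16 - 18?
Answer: -4973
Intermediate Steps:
U = -34
A = -15 (A = -20 + 5 = -15)
H = 0 (H = 6*0 = 0)
(A*H)*U - 4973 = -15*0*(-34) - 4973 = 0*(-34) - 4973 = 0 - 4973 = -4973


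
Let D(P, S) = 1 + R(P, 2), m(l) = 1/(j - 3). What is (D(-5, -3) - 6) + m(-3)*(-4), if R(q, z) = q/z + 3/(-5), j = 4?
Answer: -121/10 ≈ -12.100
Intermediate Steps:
m(l) = 1 (m(l) = 1/(4 - 3) = 1/1 = 1)
R(q, z) = -3/5 + q/z (R(q, z) = q/z + 3*(-1/5) = q/z - 3/5 = -3/5 + q/z)
D(P, S) = 2/5 + P/2 (D(P, S) = 1 + (-3/5 + P/2) = 2/5 + P/2)
(D(-5, -3) - 6) + m(-3)*(-4) = ((2/5 + (1/2)*(-5)) - 6) + 1*(-4) = ((2/5 - 5/2) - 6) - 4 = (-21/10 - 6) - 4 = -81/10 - 4 = -121/10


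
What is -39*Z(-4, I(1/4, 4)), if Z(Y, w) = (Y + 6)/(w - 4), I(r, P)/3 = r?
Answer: 24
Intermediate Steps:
I(r, P) = 3*r
Z(Y, w) = (6 + Y)/(-4 + w)
-39*Z(-4, I(1/4, 4)) = -39*(6 - 4)/(-4 + 3/4) = -39*2/(-4 + 3*(1/4)) = -39*2/(-4 + 3/4) = -39*2/(-13/4) = -(-12)*2 = -39*(-8/13) = 24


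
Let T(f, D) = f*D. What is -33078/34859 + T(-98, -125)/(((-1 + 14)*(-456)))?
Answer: -311554567/103322076 ≈ -3.0154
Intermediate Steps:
T(f, D) = D*f
-33078/34859 + T(-98, -125)/(((-1 + 14)*(-456))) = -33078/34859 + (-125*(-98))/(((-1 + 14)*(-456))) = -33078*1/34859 + 12250/((13*(-456))) = -33078/34859 + 12250/(-5928) = -33078/34859 + 12250*(-1/5928) = -33078/34859 - 6125/2964 = -311554567/103322076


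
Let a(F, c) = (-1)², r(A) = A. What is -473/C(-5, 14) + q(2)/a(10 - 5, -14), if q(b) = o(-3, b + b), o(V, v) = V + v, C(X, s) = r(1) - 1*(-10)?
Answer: -42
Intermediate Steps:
a(F, c) = 1
C(X, s) = 11 (C(X, s) = 1 - 1*(-10) = 1 + 10 = 11)
q(b) = -3 + 2*b (q(b) = -3 + (b + b) = -3 + 2*b)
-473/C(-5, 14) + q(2)/a(10 - 5, -14) = -473/11 + (-3 + 2*2)/1 = -473*1/11 + (-3 + 4)*1 = -43 + 1*1 = -43 + 1 = -42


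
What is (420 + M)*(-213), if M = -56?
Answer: -77532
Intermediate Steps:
(420 + M)*(-213) = (420 - 56)*(-213) = 364*(-213) = -77532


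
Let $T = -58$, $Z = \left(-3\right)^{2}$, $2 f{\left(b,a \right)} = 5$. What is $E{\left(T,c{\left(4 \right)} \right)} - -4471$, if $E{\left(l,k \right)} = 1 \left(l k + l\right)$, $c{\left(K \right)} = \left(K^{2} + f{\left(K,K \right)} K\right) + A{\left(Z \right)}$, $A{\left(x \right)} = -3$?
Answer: $3079$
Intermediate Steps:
$f{\left(b,a \right)} = \frac{5}{2}$ ($f{\left(b,a \right)} = \frac{1}{2} \cdot 5 = \frac{5}{2}$)
$Z = 9$
$c{\left(K \right)} = -3 + K^{2} + \frac{5 K}{2}$ ($c{\left(K \right)} = \left(K^{2} + \frac{5 K}{2}\right) - 3 = -3 + K^{2} + \frac{5 K}{2}$)
$E{\left(l,k \right)} = l + k l$ ($E{\left(l,k \right)} = 1 \left(k l + l\right) = 1 \left(l + k l\right) = l + k l$)
$E{\left(T,c{\left(4 \right)} \right)} - -4471 = - 58 \left(1 + \left(-3 + 4^{2} + \frac{5}{2} \cdot 4\right)\right) - -4471 = - 58 \left(1 + \left(-3 + 16 + 10\right)\right) + 4471 = - 58 \left(1 + 23\right) + 4471 = \left(-58\right) 24 + 4471 = -1392 + 4471 = 3079$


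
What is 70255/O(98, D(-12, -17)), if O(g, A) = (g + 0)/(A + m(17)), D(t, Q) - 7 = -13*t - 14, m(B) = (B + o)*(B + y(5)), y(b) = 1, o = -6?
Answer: 24378485/98 ≈ 2.4876e+5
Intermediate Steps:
m(B) = (1 + B)*(-6 + B) (m(B) = (B - 6)*(B + 1) = (-6 + B)*(1 + B) = (1 + B)*(-6 + B))
D(t, Q) = -7 - 13*t (D(t, Q) = 7 + (-13*t - 14) = 7 + (-14 - 13*t) = -7 - 13*t)
O(g, A) = g/(198 + A) (O(g, A) = (g + 0)/(A + (-6 + 17**2 - 5*17)) = g/(A + (-6 + 289 - 85)) = g/(A + 198) = g/(198 + A))
70255/O(98, D(-12, -17)) = 70255/((98/(198 + (-7 - 13*(-12))))) = 70255/((98/(198 + (-7 + 156)))) = 70255/((98/(198 + 149))) = 70255/((98/347)) = 70255/((98*(1/347))) = 70255/(98/347) = 70255*(347/98) = 24378485/98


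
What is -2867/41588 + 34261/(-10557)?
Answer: -1455113387/439044516 ≈ -3.3143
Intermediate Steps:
-2867/41588 + 34261/(-10557) = -2867*1/41588 + 34261*(-1/10557) = -2867/41588 - 34261/10557 = -1455113387/439044516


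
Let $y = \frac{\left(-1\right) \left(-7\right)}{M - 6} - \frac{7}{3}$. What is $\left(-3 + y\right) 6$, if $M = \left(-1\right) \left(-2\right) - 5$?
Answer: $- \frac{110}{3} \approx -36.667$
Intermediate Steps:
$M = -3$ ($M = 2 - 5 = -3$)
$y = - \frac{28}{9}$ ($y = \frac{\left(-1\right) \left(-7\right)}{-3 - 6} - \frac{7}{3} = \frac{7}{-3 - 6} - \frac{7}{3} = \frac{7}{-9} - \frac{7}{3} = 7 \left(- \frac{1}{9}\right) - \frac{7}{3} = - \frac{7}{9} - \frac{7}{3} = - \frac{28}{9} \approx -3.1111$)
$\left(-3 + y\right) 6 = \left(-3 - \frac{28}{9}\right) 6 = \left(- \frac{55}{9}\right) 6 = - \frac{110}{3}$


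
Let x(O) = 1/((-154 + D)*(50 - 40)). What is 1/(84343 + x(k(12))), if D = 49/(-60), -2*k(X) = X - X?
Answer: 9289/783462121 ≈ 1.1856e-5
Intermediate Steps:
k(X) = 0 (k(X) = -(X - X)/2 = -½*0 = 0)
D = -49/60 (D = 49*(-1/60) = -49/60 ≈ -0.81667)
x(O) = -6/9289 (x(O) = 1/((-154 - 49/60)*(50 - 40)) = 1/(-9289/60*10) = 1/(-9289/6) = -6/9289)
1/(84343 + x(k(12))) = 1/(84343 - 6/9289) = 1/(783462121/9289) = 9289/783462121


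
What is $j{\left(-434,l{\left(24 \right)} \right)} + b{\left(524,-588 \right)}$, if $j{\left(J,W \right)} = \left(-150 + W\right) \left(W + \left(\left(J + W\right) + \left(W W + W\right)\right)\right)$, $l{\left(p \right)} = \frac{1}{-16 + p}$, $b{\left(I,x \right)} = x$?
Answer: $\frac{32972393}{512} \approx 64399.0$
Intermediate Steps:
$j{\left(J,W \right)} = \left(-150 + W\right) \left(J + W^{2} + 3 W\right)$ ($j{\left(J,W \right)} = \left(-150 + W\right) \left(W + \left(\left(J + W\right) + \left(W^{2} + W\right)\right)\right) = \left(-150 + W\right) \left(W + \left(\left(J + W\right) + \left(W + W^{2}\right)\right)\right) = \left(-150 + W\right) \left(W + \left(J + W^{2} + 2 W\right)\right) = \left(-150 + W\right) \left(J + W^{2} + 3 W\right)$)
$j{\left(-434,l{\left(24 \right)} \right)} + b{\left(524,-588 \right)} = \left(\left(\frac{1}{-16 + 24}\right)^{3} - \frac{450}{-16 + 24} - -65100 - 147 \left(\frac{1}{-16 + 24}\right)^{2} - \frac{434}{-16 + 24}\right) - 588 = \left(\left(\frac{1}{8}\right)^{3} - \frac{450}{8} + 65100 - 147 \left(\frac{1}{8}\right)^{2} - \frac{434}{8}\right) - 588 = \left(\left(\frac{1}{8}\right)^{3} - \frac{225}{4} + 65100 - \frac{147}{64} - \frac{217}{4}\right) - 588 = \left(\frac{1}{512} - \frac{225}{4} + 65100 - \frac{147}{64} - \frac{217}{4}\right) - 588 = \frac{33273449}{512} - 588 = \frac{32972393}{512}$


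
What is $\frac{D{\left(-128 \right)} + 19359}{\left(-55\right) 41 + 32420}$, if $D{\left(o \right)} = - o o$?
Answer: $\frac{595}{6033} \approx 0.098624$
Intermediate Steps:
$D{\left(o \right)} = - o^{2}$
$\frac{D{\left(-128 \right)} + 19359}{\left(-55\right) 41 + 32420} = \frac{- \left(-128\right)^{2} + 19359}{\left(-55\right) 41 + 32420} = \frac{\left(-1\right) 16384 + 19359}{-2255 + 32420} = \frac{-16384 + 19359}{30165} = 2975 \cdot \frac{1}{30165} = \frac{595}{6033}$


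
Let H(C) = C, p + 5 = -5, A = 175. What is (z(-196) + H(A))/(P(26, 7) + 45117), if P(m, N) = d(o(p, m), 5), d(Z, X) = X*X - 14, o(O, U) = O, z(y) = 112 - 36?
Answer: 251/45128 ≈ 0.0055620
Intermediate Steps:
p = -10 (p = -5 - 5 = -10)
z(y) = 76
d(Z, X) = -14 + X**2 (d(Z, X) = X**2 - 14 = -14 + X**2)
P(m, N) = 11 (P(m, N) = -14 + 5**2 = -14 + 25 = 11)
(z(-196) + H(A))/(P(26, 7) + 45117) = (76 + 175)/(11 + 45117) = 251/45128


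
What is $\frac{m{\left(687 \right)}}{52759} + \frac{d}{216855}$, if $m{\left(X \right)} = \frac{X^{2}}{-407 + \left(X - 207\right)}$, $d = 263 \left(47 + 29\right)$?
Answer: $\frac{179330760611}{835196864985} \approx 0.21472$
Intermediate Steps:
$d = 19988$ ($d = 263 \cdot 76 = 19988$)
$m{\left(X \right)} = \frac{X^{2}}{-614 + X}$ ($m{\left(X \right)} = \frac{X^{2}}{-407 + \left(-207 + X\right)} = \frac{X^{2}}{-614 + X}$)
$\frac{m{\left(687 \right)}}{52759} + \frac{d}{216855} = \frac{687^{2} \frac{1}{-614 + 687}}{52759} + \frac{19988}{216855} = \frac{471969}{73} \cdot \frac{1}{52759} + 19988 \cdot \frac{1}{216855} = 471969 \cdot \frac{1}{73} \cdot \frac{1}{52759} + \frac{19988}{216855} = \frac{471969}{73} \cdot \frac{1}{52759} + \frac{19988}{216855} = \frac{471969}{3851407} + \frac{19988}{216855} = \frac{179330760611}{835196864985}$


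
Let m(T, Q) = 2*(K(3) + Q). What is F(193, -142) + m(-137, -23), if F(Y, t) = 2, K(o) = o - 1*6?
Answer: -50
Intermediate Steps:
K(o) = -6 + o (K(o) = o - 6 = -6 + o)
m(T, Q) = -6 + 2*Q (m(T, Q) = 2*((-6 + 3) + Q) = 2*(-3 + Q) = -6 + 2*Q)
F(193, -142) + m(-137, -23) = 2 + (-6 + 2*(-23)) = 2 + (-6 - 46) = 2 - 52 = -50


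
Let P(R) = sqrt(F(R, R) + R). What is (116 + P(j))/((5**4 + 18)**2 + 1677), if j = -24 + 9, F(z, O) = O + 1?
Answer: 58/207563 + I*sqrt(29)/415126 ≈ 0.00027943 + 1.2972e-5*I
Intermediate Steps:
F(z, O) = 1 + O
j = -15
P(R) = sqrt(1 + 2*R) (P(R) = sqrt((1 + R) + R) = sqrt(1 + 2*R))
(116 + P(j))/((5**4 + 18)**2 + 1677) = (116 + sqrt(1 + 2*(-15)))/((5**4 + 18)**2 + 1677) = (116 + sqrt(1 - 30))/((625 + 18)**2 + 1677) = (116 + sqrt(-29))/(643**2 + 1677) = (116 + I*sqrt(29))/(413449 + 1677) = (116 + I*sqrt(29))/415126 = (116 + I*sqrt(29))*(1/415126) = 58/207563 + I*sqrt(29)/415126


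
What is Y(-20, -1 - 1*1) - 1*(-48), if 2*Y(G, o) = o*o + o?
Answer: 49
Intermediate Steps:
Y(G, o) = o/2 + o**2/2 (Y(G, o) = (o*o + o)/2 = (o**2 + o)/2 = (o + o**2)/2 = o/2 + o**2/2)
Y(-20, -1 - 1*1) - 1*(-48) = (-1 - 1*1)*(1 + (-1 - 1*1))/2 - 1*(-48) = (-1 - 1)*(1 + (-1 - 1))/2 + 48 = (1/2)*(-2)*(1 - 2) + 48 = (1/2)*(-2)*(-1) + 48 = 1 + 48 = 49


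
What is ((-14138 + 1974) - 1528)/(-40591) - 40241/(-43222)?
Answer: 2225218055/1754424202 ≈ 1.2683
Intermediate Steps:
((-14138 + 1974) - 1528)/(-40591) - 40241/(-43222) = (-12164 - 1528)*(-1/40591) - 40241*(-1/43222) = -13692*(-1/40591) + 40241/43222 = 13692/40591 + 40241/43222 = 2225218055/1754424202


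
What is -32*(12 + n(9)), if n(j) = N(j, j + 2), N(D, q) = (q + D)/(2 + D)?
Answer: -4864/11 ≈ -442.18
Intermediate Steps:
N(D, q) = (D + q)/(2 + D)
n(j) = (2 + 2*j)/(2 + j) (n(j) = (j + (j + 2))/(2 + j) = (j + (2 + j))/(2 + j) = (2 + 2*j)/(2 + j))
-32*(12 + n(9)) = -32*(12 + 2*(1 + 9)/(2 + 9)) = -32*(12 + 2*10/11) = -32*(12 + 2*(1/11)*10) = -32*(12 + 20/11) = -32*152/11 = -4864/11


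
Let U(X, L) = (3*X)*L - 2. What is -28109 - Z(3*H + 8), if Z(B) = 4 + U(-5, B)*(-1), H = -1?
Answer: -28190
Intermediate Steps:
U(X, L) = -2 + 3*L*X (U(X, L) = 3*L*X - 2 = -2 + 3*L*X)
Z(B) = 6 + 15*B (Z(B) = 4 + (-2 + 3*B*(-5))*(-1) = 4 + (-2 - 15*B)*(-1) = 4 + (2 + 15*B) = 6 + 15*B)
-28109 - Z(3*H + 8) = -28109 - (6 + 15*(3*(-1) + 8)) = -28109 - (6 + 15*(-3 + 8)) = -28109 - (6 + 15*5) = -28109 - (6 + 75) = -28109 - 1*81 = -28109 - 81 = -28190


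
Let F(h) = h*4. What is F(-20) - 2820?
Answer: -2900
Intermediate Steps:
F(h) = 4*h
F(-20) - 2820 = 4*(-20) - 2820 = -80 - 2820 = -2900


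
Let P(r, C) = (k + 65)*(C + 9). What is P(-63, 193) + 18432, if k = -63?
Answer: 18836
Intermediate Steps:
P(r, C) = 18 + 2*C (P(r, C) = (-63 + 65)*(C + 9) = 2*(9 + C) = 18 + 2*C)
P(-63, 193) + 18432 = (18 + 2*193) + 18432 = (18 + 386) + 18432 = 404 + 18432 = 18836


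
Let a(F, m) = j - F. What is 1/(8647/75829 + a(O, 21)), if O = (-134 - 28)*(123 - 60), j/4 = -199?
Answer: 75829/713559537 ≈ 0.00010627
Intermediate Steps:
j = -796 (j = 4*(-199) = -796)
O = -10206 (O = -162*63 = -10206)
a(F, m) = -796 - F
1/(8647/75829 + a(O, 21)) = 1/(8647/75829 + (-796 - 1*(-10206))) = 1/(8647*(1/75829) + (-796 + 10206)) = 1/(8647/75829 + 9410) = 1/(713559537/75829) = 75829/713559537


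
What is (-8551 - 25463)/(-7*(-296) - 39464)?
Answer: 5669/6232 ≈ 0.90966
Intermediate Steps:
(-8551 - 25463)/(-7*(-296) - 39464) = -34014/(2072 - 39464) = -34014/(-37392) = -34014*(-1/37392) = 5669/6232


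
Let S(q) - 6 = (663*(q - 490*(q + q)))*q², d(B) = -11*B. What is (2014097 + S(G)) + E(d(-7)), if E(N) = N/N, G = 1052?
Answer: -755689588028712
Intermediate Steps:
E(N) = 1
S(q) = 6 - 649077*q³ (S(q) = 6 + (663*(q - 490*(q + q)))*q² = 6 + (663*(q - 980*q))*q² = 6 + (663*(-979*q))*q² = 6 + (-649077*q)*q² = 6 - 649077*q³)
(2014097 + S(G)) + E(d(-7)) = (2014097 + (6 - 649077*1052³)) + 1 = (2014097 + (6 - 649077*1164252608)) + 1 = (2014097 + (6 - 755689590042816)) + 1 = (2014097 - 755689590042810) + 1 = -755689588028713 + 1 = -755689588028712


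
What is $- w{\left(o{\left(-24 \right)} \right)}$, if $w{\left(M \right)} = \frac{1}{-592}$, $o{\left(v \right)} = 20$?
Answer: $\frac{1}{592} \approx 0.0016892$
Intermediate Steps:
$w{\left(M \right)} = - \frac{1}{592}$
$- w{\left(o{\left(-24 \right)} \right)} = \left(-1\right) \left(- \frac{1}{592}\right) = \frac{1}{592}$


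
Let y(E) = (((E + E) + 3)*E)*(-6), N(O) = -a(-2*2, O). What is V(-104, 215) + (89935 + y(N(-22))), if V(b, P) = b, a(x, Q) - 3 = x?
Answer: 89801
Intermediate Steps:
a(x, Q) = 3 + x
N(O) = 1 (N(O) = -(3 - 2*2) = -(3 - 4) = -1*(-1) = 1)
y(E) = -6*E*(3 + 2*E) (y(E) = ((2*E + 3)*E)*(-6) = ((3 + 2*E)*E)*(-6) = (E*(3 + 2*E))*(-6) = -6*E*(3 + 2*E))
V(-104, 215) + (89935 + y(N(-22))) = -104 + (89935 - 6*1*(3 + 2*1)) = -104 + (89935 - 6*1*(3 + 2)) = -104 + (89935 - 6*1*5) = -104 + (89935 - 30) = -104 + 89905 = 89801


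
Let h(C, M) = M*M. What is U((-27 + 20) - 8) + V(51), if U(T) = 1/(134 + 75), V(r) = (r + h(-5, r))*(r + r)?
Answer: 56535337/209 ≈ 2.7050e+5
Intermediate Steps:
h(C, M) = M**2
V(r) = 2*r*(r + r**2) (V(r) = (r + r**2)*(r + r) = (r + r**2)*(2*r) = 2*r*(r + r**2))
U(T) = 1/209
U((-27 + 20) - 8) + V(51) = 1/209 + 2*51**2*(1 + 51) = 1/209 + 2*2601*52 = 1/209 + 270504 = 56535337/209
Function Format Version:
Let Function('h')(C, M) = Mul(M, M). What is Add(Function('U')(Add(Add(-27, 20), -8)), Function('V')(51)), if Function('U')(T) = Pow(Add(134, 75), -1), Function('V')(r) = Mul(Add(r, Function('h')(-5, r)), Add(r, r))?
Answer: Rational(56535337, 209) ≈ 2.7050e+5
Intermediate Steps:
Function('h')(C, M) = Pow(M, 2)
Function('V')(r) = Mul(2, r, Add(r, Pow(r, 2))) (Function('V')(r) = Mul(Add(r, Pow(r, 2)), Add(r, r)) = Mul(Add(r, Pow(r, 2)), Mul(2, r)) = Mul(2, r, Add(r, Pow(r, 2))))
Function('U')(T) = Rational(1, 209) (Function('U')(T) = Pow(209, -1) = Rational(1, 209))
Add(Function('U')(Add(Add(-27, 20), -8)), Function('V')(51)) = Add(Rational(1, 209), Mul(2, Pow(51, 2), Add(1, 51))) = Add(Rational(1, 209), Mul(2, 2601, 52)) = Add(Rational(1, 209), 270504) = Rational(56535337, 209)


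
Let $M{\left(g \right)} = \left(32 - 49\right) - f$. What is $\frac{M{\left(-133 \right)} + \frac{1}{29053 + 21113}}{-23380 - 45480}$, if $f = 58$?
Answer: $\frac{3762449}{3454430760} \approx 0.0010892$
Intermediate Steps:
$M{\left(g \right)} = -75$ ($M{\left(g \right)} = \left(32 - 49\right) - 58 = -17 - 58 = -75$)
$\frac{M{\left(-133 \right)} + \frac{1}{29053 + 21113}}{-23380 - 45480} = \frac{-75 + \frac{1}{29053 + 21113}}{-23380 - 45480} = \frac{-75 + \frac{1}{50166}}{-68860} = \left(-75 + \frac{1}{50166}\right) \left(- \frac{1}{68860}\right) = \left(- \frac{3762449}{50166}\right) \left(- \frac{1}{68860}\right) = \frac{3762449}{3454430760}$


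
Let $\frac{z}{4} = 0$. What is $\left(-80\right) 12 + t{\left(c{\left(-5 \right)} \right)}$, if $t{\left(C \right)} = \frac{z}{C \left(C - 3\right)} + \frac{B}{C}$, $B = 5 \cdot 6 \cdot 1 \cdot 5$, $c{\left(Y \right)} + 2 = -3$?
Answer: $-990$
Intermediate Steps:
$c{\left(Y \right)} = -5$ ($c{\left(Y \right)} = -2 - 3 = -5$)
$z = 0$ ($z = 4 \cdot 0 = 0$)
$B = 150$ ($B = 5 \cdot 6 \cdot 5 = 5 \cdot 30 = 150$)
$t{\left(C \right)} = \frac{150}{C}$ ($t{\left(C \right)} = \frac{0}{C \left(C - 3\right)} + \frac{150}{C} = \frac{0}{C \left(-3 + C\right)} + \frac{150}{C} = 0 \frac{1}{C \left(-3 + C\right)} + \frac{150}{C} = 0 + \frac{150}{C} = \frac{150}{C}$)
$\left(-80\right) 12 + t{\left(c{\left(-5 \right)} \right)} = \left(-80\right) 12 + \frac{150}{-5} = -960 + 150 \left(- \frac{1}{5}\right) = -960 - 30 = -990$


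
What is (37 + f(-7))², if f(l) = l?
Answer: 900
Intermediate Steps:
(37 + f(-7))² = (37 - 7)² = 30² = 900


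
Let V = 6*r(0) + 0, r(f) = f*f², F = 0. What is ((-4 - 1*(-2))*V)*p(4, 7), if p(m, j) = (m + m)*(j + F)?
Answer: 0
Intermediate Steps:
r(f) = f³
p(m, j) = 2*j*m (p(m, j) = (m + m)*(j + 0) = (2*m)*j = 2*j*m)
V = 0 (V = 6*0³ + 0 = 6*0 + 0 = 0 + 0 = 0)
((-4 - 1*(-2))*V)*p(4, 7) = ((-4 - 1*(-2))*0)*(2*7*4) = ((-4 + 2)*0)*56 = -2*0*56 = 0*56 = 0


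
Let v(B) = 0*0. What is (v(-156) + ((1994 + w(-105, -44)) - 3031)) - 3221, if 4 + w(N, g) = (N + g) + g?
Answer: -4455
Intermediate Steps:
w(N, g) = -4 + N + 2*g (w(N, g) = -4 + ((N + g) + g) = -4 + (N + 2*g) = -4 + N + 2*g)
v(B) = 0
(v(-156) + ((1994 + w(-105, -44)) - 3031)) - 3221 = (0 + ((1994 + (-4 - 105 + 2*(-44))) - 3031)) - 3221 = (0 + ((1994 + (-4 - 105 - 88)) - 3031)) - 3221 = (0 + ((1994 - 197) - 3031)) - 3221 = (0 + (1797 - 3031)) - 3221 = (0 - 1234) - 3221 = -1234 - 3221 = -4455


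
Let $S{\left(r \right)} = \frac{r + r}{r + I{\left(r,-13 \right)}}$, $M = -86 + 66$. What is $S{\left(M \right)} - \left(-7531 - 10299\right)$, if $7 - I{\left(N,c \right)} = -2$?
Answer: $\frac{196170}{11} \approx 17834.0$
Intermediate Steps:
$I{\left(N,c \right)} = 9$ ($I{\left(N,c \right)} = 7 - -2 = 7 + 2 = 9$)
$M = -20$
$S{\left(r \right)} = \frac{2 r}{9 + r}$ ($S{\left(r \right)} = \frac{r + r}{r + 9} = \frac{2 r}{9 + r}$)
$S{\left(M \right)} - \left(-7531 - 10299\right) = 2 \left(-20\right) \frac{1}{9 - 20} - \left(-7531 - 10299\right) = 2 \left(-20\right) \frac{1}{-11} - -17830 = 2 \left(-20\right) \left(- \frac{1}{11}\right) + 17830 = \frac{40}{11} + 17830 = \frac{196170}{11}$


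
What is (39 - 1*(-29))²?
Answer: 4624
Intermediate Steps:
(39 - 1*(-29))² = (39 + 29)² = 68² = 4624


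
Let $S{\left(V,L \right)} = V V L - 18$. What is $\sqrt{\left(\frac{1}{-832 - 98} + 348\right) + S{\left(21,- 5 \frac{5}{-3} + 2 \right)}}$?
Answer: $\frac{\sqrt{4226765370}}{930} \approx 69.907$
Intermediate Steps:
$S{\left(V,L \right)} = -18 + L V^{2}$ ($S{\left(V,L \right)} = V^{2} L - 18 = L V^{2} - 18 = -18 + L V^{2}$)
$\sqrt{\left(\frac{1}{-832 - 98} + 348\right) + S{\left(21,- 5 \frac{5}{-3} + 2 \right)}} = \sqrt{\left(\frac{1}{-832 - 98} + 348\right) - \left(18 - \left(- 5 \frac{5}{-3} + 2\right) 21^{2}\right)} = \sqrt{\left(\frac{1}{-930} + 348\right) - \left(18 - \left(- 5 \cdot 5 \left(- \frac{1}{3}\right) + 2\right) 441\right)} = \sqrt{\left(- \frac{1}{930} + 348\right) - \left(18 - \left(\left(-5\right) \left(- \frac{5}{3}\right) + 2\right) 441\right)} = \sqrt{\frac{323639}{930} - \left(18 - \left(\frac{25}{3} + 2\right) 441\right)} = \sqrt{\frac{323639}{930} + \left(-18 + \frac{31}{3} \cdot 441\right)} = \sqrt{\frac{323639}{930} + \left(-18 + 4557\right)} = \sqrt{\frac{323639}{930} + 4539} = \sqrt{\frac{4544909}{930}} = \frac{\sqrt{4226765370}}{930}$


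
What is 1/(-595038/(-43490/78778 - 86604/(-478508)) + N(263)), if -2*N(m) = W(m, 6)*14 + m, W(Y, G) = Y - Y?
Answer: 437119469/700895483246155 ≈ 6.2366e-7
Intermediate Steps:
W(Y, G) = 0
N(m) = -m/2 (N(m) = -(0*14 + m)/2 = -(0 + m)/2 = -m/2)
1/(-595038/(-43490/78778 - 86604/(-478508)) + N(263)) = 1/(-595038/(-43490/78778 - 86604/(-478508)) - ½*263) = 1/(-595038/(-43490*1/78778 - 86604*(-1/478508)) - 263/2) = 1/(-595038/(-21745/39389 + 21651/119627) - 263/2) = 1/(-595038/(-1748477876/4711987903) - 263/2) = 1/(-595038*(-4711987903/1748477876) - 263/2) = 1/(1401905928912657/874238938 - 263/2) = 1/(700895483246155/437119469) = 437119469/700895483246155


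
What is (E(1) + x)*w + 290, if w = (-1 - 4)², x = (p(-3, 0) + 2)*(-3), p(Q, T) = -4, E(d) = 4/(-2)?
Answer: 390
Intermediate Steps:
E(d) = -2 (E(d) = 4*(-½) = -2)
x = 6 (x = (-4 + 2)*(-3) = -2*(-3) = 6)
w = 25 (w = (-5)² = 25)
(E(1) + x)*w + 290 = (-2 + 6)*25 + 290 = 4*25 + 290 = 100 + 290 = 390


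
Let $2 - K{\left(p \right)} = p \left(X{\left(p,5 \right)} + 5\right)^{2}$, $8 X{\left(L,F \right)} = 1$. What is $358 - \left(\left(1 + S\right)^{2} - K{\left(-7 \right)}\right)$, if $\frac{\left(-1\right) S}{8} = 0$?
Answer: $\frac{34743}{64} \approx 542.86$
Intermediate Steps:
$S = 0$ ($S = \left(-8\right) 0 = 0$)
$X{\left(L,F \right)} = \frac{1}{8}$ ($X{\left(L,F \right)} = \frac{1}{8} \cdot 1 = \frac{1}{8}$)
$K{\left(p \right)} = 2 - \frac{1681 p}{64}$ ($K{\left(p \right)} = 2 - p \left(\frac{1}{8} + 5\right)^{2} = 2 - p \left(\frac{41}{8}\right)^{2} = 2 - p \frac{1681}{64} = 2 - \frac{1681 p}{64}$)
$358 - \left(\left(1 + S\right)^{2} - K{\left(-7 \right)}\right) = 358 - \left(\left(1 + 0\right)^{2} - \left(2 - - \frac{11767}{64}\right)\right) = 358 - \left(1^{2} - \left(2 + \frac{11767}{64}\right)\right) = 358 - \left(1 - \frac{11895}{64}\right) = 358 - - \frac{11831}{64} = 358 + \frac{11831}{64} = \frac{34743}{64}$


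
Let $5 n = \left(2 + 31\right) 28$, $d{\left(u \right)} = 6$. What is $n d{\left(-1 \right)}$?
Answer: $\frac{5544}{5} \approx 1108.8$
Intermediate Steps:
$n = \frac{924}{5}$ ($n = \frac{\left(2 + 31\right) 28}{5} = \frac{33 \cdot 28}{5} = \frac{1}{5} \cdot 924 = \frac{924}{5} \approx 184.8$)
$n d{\left(-1 \right)} = \frac{924}{5} \cdot 6 = \frac{5544}{5}$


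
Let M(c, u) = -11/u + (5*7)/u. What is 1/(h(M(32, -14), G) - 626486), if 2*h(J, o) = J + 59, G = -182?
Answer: -14/8770403 ≈ -1.5963e-6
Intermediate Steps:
M(c, u) = 24/u (M(c, u) = -11/u + 35/u = 24/u)
h(J, o) = 59/2 + J/2 (h(J, o) = (J + 59)/2 = (59 + J)/2 = 59/2 + J/2)
1/(h(M(32, -14), G) - 626486) = 1/((59/2 + (24/(-14))/2) - 626486) = 1/((59/2 + (24*(-1/14))/2) - 626486) = 1/((59/2 + (1/2)*(-12/7)) - 626486) = 1/((59/2 - 6/7) - 626486) = 1/(401/14 - 626486) = 1/(-8770403/14) = -14/8770403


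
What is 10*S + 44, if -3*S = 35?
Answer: -218/3 ≈ -72.667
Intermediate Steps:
S = -35/3 (S = -1/3*35 = -35/3 ≈ -11.667)
10*S + 44 = 10*(-35/3) + 44 = -350/3 + 44 = -218/3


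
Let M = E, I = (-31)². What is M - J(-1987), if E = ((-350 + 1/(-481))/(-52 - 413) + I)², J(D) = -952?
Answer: 5146679539374584/5558448025 ≈ 9.2592e+5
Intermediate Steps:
I = 961
E = 5141387896854784/5558448025 (E = ((-350 + 1/(-481))/(-52 - 413) + 961)² = ((-350 - 1/481)/(-465) + 961)² = (-168351/481*(-1/465) + 961)² = (56117/74555 + 961)² = (71703472/74555)² = 5141387896854784/5558448025 ≈ 9.2497e+5)
M = 5141387896854784/5558448025 ≈ 9.2497e+5
M - J(-1987) = 5141387896854784/5558448025 - 1*(-952) = 5141387896854784/5558448025 + 952 = 5146679539374584/5558448025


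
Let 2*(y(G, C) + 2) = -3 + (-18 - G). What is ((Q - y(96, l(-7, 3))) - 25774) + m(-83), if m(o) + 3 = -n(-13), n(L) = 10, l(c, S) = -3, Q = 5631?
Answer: -40191/2 ≈ -20096.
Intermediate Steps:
y(G, C) = -25/2 - G/2 (y(G, C) = -2 + (-3 + (-18 - G))/2 = -2 + (-21 - G)/2 = -2 + (-21/2 - G/2) = -25/2 - G/2)
m(o) = -13 (m(o) = -3 - 1*10 = -3 - 10 = -13)
((Q - y(96, l(-7, 3))) - 25774) + m(-83) = ((5631 - (-25/2 - ½*96)) - 25774) - 13 = ((5631 - (-25/2 - 48)) - 25774) - 13 = ((5631 - 1*(-121/2)) - 25774) - 13 = ((5631 + 121/2) - 25774) - 13 = (11383/2 - 25774) - 13 = -40165/2 - 13 = -40191/2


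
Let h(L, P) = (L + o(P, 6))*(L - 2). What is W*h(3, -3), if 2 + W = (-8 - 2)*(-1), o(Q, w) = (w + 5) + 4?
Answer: 144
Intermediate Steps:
o(Q, w) = 9 + w (o(Q, w) = (5 + w) + 4 = 9 + w)
W = 8 (W = -2 + (-8 - 2)*(-1) = -2 - 10*(-1) = -2 + 10 = 8)
h(L, P) = (-2 + L)*(15 + L) (h(L, P) = (L + (9 + 6))*(L - 2) = (L + 15)*(-2 + L) = (15 + L)*(-2 + L) = (-2 + L)*(15 + L))
W*h(3, -3) = 8*(-30 + 3² + 13*3) = 8*(-30 + 9 + 39) = 8*18 = 144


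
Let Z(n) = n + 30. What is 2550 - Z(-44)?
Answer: 2564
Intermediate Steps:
Z(n) = 30 + n
2550 - Z(-44) = 2550 - (30 - 44) = 2550 - 1*(-14) = 2550 + 14 = 2564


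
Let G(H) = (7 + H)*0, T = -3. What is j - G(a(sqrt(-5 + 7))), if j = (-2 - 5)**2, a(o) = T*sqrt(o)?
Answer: 49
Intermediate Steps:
a(o) = -3*sqrt(o)
G(H) = 0
j = 49 (j = (-7)**2 = 49)
j - G(a(sqrt(-5 + 7))) = 49 - 1*0 = 49 + 0 = 49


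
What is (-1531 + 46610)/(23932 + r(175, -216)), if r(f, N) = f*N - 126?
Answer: -45079/13994 ≈ -3.2213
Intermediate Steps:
r(f, N) = -126 + N*f (r(f, N) = N*f - 126 = -126 + N*f)
(-1531 + 46610)/(23932 + r(175, -216)) = (-1531 + 46610)/(23932 + (-126 - 216*175)) = 45079/(23932 + (-126 - 37800)) = 45079/(23932 - 37926) = 45079/(-13994) = 45079*(-1/13994) = -45079/13994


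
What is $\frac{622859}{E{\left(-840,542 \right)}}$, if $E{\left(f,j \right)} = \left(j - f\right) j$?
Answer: $\frac{622859}{749044} \approx 0.83154$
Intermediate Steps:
$E{\left(f,j \right)} = j \left(j - f\right)$
$\frac{622859}{E{\left(-840,542 \right)}} = \frac{622859}{542 \left(542 - -840\right)} = \frac{622859}{542 \left(542 + 840\right)} = \frac{622859}{542 \cdot 1382} = \frac{622859}{749044}$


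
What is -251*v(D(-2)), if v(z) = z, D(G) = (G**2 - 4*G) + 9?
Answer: -5271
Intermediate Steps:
D(G) = 9 + G**2 - 4*G
-251*v(D(-2)) = -251*(9 + (-2)**2 - 4*(-2)) = -251*(9 + 4 + 8) = -251*21 = -5271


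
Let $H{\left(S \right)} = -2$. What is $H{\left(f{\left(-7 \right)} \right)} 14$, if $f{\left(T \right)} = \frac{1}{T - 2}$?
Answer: $-28$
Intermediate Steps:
$f{\left(T \right)} = \frac{1}{-2 + T}$
$H{\left(f{\left(-7 \right)} \right)} 14 = \left(-2\right) 14 = -28$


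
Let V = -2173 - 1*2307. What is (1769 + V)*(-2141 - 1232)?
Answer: 9144203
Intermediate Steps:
V = -4480 (V = -2173 - 2307 = -4480)
(1769 + V)*(-2141 - 1232) = (1769 - 4480)*(-2141 - 1232) = -2711*(-3373) = 9144203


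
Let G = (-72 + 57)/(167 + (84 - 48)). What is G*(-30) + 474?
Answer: 96672/203 ≈ 476.22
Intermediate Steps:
G = -15/203 (G = -15/(167 + 36) = -15/203 ≈ -0.073892)
G*(-30) + 474 = -15/203*(-30) + 474 = 450/203 + 474 = 96672/203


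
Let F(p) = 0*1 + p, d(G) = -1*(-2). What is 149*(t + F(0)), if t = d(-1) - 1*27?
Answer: -3725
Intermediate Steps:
d(G) = 2
F(p) = p (F(p) = 0 + p = p)
t = -25 (t = 2 - 1*27 = 2 - 27 = -25)
149*(t + F(0)) = 149*(-25 + 0) = 149*(-25) = -3725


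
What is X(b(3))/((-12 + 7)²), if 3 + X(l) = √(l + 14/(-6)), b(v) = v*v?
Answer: -3/25 + 2*√15/75 ≈ -0.016720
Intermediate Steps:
b(v) = v²
X(l) = -3 + √(-7/3 + l) (X(l) = -3 + √(l + 14/(-6)) = -3 + √(l + 14*(-⅙)) = -3 + √(l - 7/3) = -3 + √(-7/3 + l))
X(b(3))/((-12 + 7)²) = (-3 + √(-21 + 9*3²)/3)/((-12 + 7)²) = (-3 + √(-21 + 9*9)/3)/((-5)²) = (-3 + √(-21 + 81)/3)/25 = (-3 + √60/3)*(1/25) = (-3 + (2*√15)/3)*(1/25) = (-3 + 2*√15/3)*(1/25) = -3/25 + 2*√15/75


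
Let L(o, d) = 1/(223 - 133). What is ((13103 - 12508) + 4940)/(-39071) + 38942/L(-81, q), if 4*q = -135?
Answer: 136935253845/39071 ≈ 3.5048e+6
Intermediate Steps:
q = -135/4 (q = (1/4)*(-135) = -135/4 ≈ -33.750)
L(o, d) = 1/90
((13103 - 12508) + 4940)/(-39071) + 38942/L(-81, q) = ((13103 - 12508) + 4940)/(-39071) + 38942/(1/90) = (595 + 4940)*(-1/39071) + 38942*90 = 5535*(-1/39071) + 3504780 = -5535/39071 + 3504780 = 136935253845/39071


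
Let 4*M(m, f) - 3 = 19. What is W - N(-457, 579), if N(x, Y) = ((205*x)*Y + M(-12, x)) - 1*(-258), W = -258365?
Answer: 107969973/2 ≈ 5.3985e+7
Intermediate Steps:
M(m, f) = 11/2 (M(m, f) = 3/4 + (1/4)*19 = 3/4 + 19/4 = 11/2)
N(x, Y) = 527/2 + 205*Y*x (N(x, Y) = ((205*x)*Y + 11/2) - 1*(-258) = (205*Y*x + 11/2) + 258 = (11/2 + 205*Y*x) + 258 = 527/2 + 205*Y*x)
W - N(-457, 579) = -258365 - (527/2 + 205*579*(-457)) = -258365 - (527/2 - 54243615) = -258365 - 1*(-108486703/2) = -258365 + 108486703/2 = 107969973/2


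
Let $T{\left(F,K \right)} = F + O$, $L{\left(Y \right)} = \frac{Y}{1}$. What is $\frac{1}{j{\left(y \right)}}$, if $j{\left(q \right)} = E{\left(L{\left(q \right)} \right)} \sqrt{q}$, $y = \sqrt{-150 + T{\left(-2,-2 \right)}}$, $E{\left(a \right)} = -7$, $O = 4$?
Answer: $\frac{\sqrt{2} \cdot 37^{\frac{3}{4}} i^{\frac{3}{2}}}{518} \approx -0.028962 + 0.028962 i$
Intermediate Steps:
$L{\left(Y \right)} = Y$ ($L{\left(Y \right)} = Y 1 = Y$)
$T{\left(F,K \right)} = 4 + F$ ($T{\left(F,K \right)} = F + 4 = 4 + F$)
$y = 2 i \sqrt{37}$ ($y = \sqrt{-150 + \left(4 - 2\right)} = \sqrt{-150 + 2} = \sqrt{-148} = 2 i \sqrt{37} \approx 12.166 i$)
$j{\left(q \right)} = - 7 \sqrt{q}$
$\frac{1}{j{\left(y \right)}} = \frac{1}{\left(-7\right) \sqrt{2 i \sqrt{37}}} = \frac{1}{\left(-7\right) \sqrt{2} \sqrt[4]{37} \sqrt{i}} = \frac{\sqrt{2} \cdot 37^{\frac{3}{4}} i^{\frac{3}{2}}}{518}$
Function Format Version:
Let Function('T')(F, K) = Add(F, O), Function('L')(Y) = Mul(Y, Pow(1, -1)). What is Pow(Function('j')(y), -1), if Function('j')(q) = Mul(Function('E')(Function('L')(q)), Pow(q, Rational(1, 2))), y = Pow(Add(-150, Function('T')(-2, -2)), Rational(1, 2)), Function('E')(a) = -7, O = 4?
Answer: Mul(Rational(1, 518), Pow(2, Rational(1, 2)), Pow(37, Rational(3, 4)), Pow(I, Rational(3, 2))) ≈ Add(-0.028962, Mul(0.028962, I))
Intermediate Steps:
Function('L')(Y) = Y (Function('L')(Y) = Mul(Y, 1) = Y)
Function('T')(F, K) = Add(4, F) (Function('T')(F, K) = Add(F, 4) = Add(4, F))
y = Mul(2, I, Pow(37, Rational(1, 2))) (y = Pow(Add(-150, Add(4, -2)), Rational(1, 2)) = Pow(Add(-150, 2), Rational(1, 2)) = Pow(-148, Rational(1, 2)) = Mul(2, I, Pow(37, Rational(1, 2))) ≈ Mul(12.166, I))
Function('j')(q) = Mul(-7, Pow(q, Rational(1, 2)))
Pow(Function('j')(y), -1) = Pow(Mul(-7, Pow(Mul(2, I, Pow(37, Rational(1, 2))), Rational(1, 2))), -1) = Pow(Mul(-7, Mul(Pow(2, Rational(1, 2)), Pow(37, Rational(1, 4)), Pow(I, Rational(1, 2)))), -1) = Pow(Mul(-7, Pow(2, Rational(1, 2)), Pow(37, Rational(1, 4)), Pow(I, Rational(1, 2))), -1) = Mul(Rational(1, 518), Pow(2, Rational(1, 2)), Pow(37, Rational(3, 4)), Pow(I, Rational(3, 2)))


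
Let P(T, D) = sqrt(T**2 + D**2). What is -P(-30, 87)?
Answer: -3*sqrt(941) ≈ -92.027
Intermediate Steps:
P(T, D) = sqrt(D**2 + T**2)
-P(-30, 87) = -sqrt(87**2 + (-30)**2) = -sqrt(7569 + 900) = -sqrt(8469) = -3*sqrt(941)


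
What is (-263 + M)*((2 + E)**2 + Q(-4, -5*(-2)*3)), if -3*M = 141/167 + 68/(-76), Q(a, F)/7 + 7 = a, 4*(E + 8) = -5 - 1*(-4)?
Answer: 1519525559/152304 ≈ 9976.9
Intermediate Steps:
E = -33/4 (E = -8 + (-5 - 1*(-4))/4 = -8 + (-5 + 4)/4 = -8 + (1/4)*(-1) = -8 - 1/4 = -33/4 ≈ -8.2500)
Q(a, F) = -49 + 7*a
M = 160/9519 (M = -(141/167 + 68/(-76))/3 = -(141*(1/167) + 68*(-1/76))/3 = -(141/167 - 17/19)/3 = -1/3*(-160/3173) = 160/9519 ≈ 0.016808)
(-263 + M)*((2 + E)**2 + Q(-4, -5*(-2)*3)) = (-263 + 160/9519)*((2 - 33/4)**2 + (-49 + 7*(-4))) = -2503337*((-25/4)**2 + (-49 - 28))/9519 = -2503337*(625/16 - 77)/9519 = -2503337/9519*(-607/16) = 1519525559/152304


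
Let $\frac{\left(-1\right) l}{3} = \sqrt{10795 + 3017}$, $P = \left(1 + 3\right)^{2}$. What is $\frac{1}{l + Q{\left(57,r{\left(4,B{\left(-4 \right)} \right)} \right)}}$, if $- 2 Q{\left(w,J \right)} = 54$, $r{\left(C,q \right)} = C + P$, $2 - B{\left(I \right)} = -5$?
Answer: $\frac{1}{4577} - \frac{2 \sqrt{3453}}{41193} \approx -0.0026345$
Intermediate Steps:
$P = 16$ ($P = 4^{2} = 16$)
$B{\left(I \right)} = 7$ ($B{\left(I \right)} = 2 - -5 = 2 + 5 = 7$)
$r{\left(C,q \right)} = 16 + C$ ($r{\left(C,q \right)} = C + 16 = 16 + C$)
$Q{\left(w,J \right)} = -27$ ($Q{\left(w,J \right)} = \left(- \frac{1}{2}\right) 54 = -27$)
$l = - 6 \sqrt{3453}$ ($l = - 3 \sqrt{10795 + 3017} = - 3 \sqrt{13812} = - 3 \cdot 2 \sqrt{3453} = - 6 \sqrt{3453} \approx -352.57$)
$\frac{1}{l + Q{\left(57,r{\left(4,B{\left(-4 \right)} \right)} \right)}} = \frac{1}{- 6 \sqrt{3453} - 27} = \frac{1}{-27 - 6 \sqrt{3453}}$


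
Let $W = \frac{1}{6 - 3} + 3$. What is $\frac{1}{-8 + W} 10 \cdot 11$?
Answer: $- \frac{165}{7} \approx -23.571$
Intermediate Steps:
$W = \frac{10}{3}$ ($W = \frac{1}{3} + 3 = \frac{10}{3} \approx 3.3333$)
$\frac{1}{-8 + W} 10 \cdot 11 = \frac{1}{-8 + \frac{10}{3}} \cdot 10 \cdot 11 = \frac{1}{- \frac{14}{3}} \cdot 10 \cdot 11 = \left(- \frac{3}{14}\right) 10 \cdot 11 = \left(- \frac{15}{7}\right) 11 = - \frac{165}{7}$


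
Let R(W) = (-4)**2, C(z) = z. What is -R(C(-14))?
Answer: -16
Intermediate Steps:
R(W) = 16
-R(C(-14)) = -1*16 = -16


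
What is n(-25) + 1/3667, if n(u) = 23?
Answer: 84342/3667 ≈ 23.000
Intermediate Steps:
n(-25) + 1/3667 = 23 + 1/3667 = 84342/3667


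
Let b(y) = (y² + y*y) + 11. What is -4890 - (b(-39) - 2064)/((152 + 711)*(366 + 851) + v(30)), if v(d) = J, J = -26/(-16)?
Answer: -41086673002/8402181 ≈ -4890.0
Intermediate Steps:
b(y) = 11 + 2*y² (b(y) = (y² + y²) + 11 = 2*y² + 11 = 11 + 2*y²)
J = 13/8 (J = -26*(-1/16) = 13/8 ≈ 1.6250)
v(d) = 13/8
-4890 - (b(-39) - 2064)/((152 + 711)*(366 + 851) + v(30)) = -4890 - ((11 + 2*(-39)²) - 2064)/((152 + 711)*(366 + 851) + 13/8) = -4890 - ((11 + 2*1521) - 2064)/(863*1217 + 13/8) = -4890 - ((11 + 3042) - 2064)/(1050271 + 13/8) = -4890 - (3053 - 2064)/8402181/8 = -4890 - 989*8/8402181 = -4890 - 1*7912/8402181 = -4890 - 7912/8402181 = -41086673002/8402181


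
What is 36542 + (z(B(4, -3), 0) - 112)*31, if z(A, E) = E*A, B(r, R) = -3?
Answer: 33070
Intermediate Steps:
z(A, E) = A*E
36542 + (z(B(4, -3), 0) - 112)*31 = 36542 + (-3*0 - 112)*31 = 36542 + (0 - 112)*31 = 36542 - 112*31 = 36542 - 3472 = 33070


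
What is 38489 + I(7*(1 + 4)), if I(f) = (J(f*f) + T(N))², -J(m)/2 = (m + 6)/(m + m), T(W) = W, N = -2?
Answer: 57771105386/1500625 ≈ 38498.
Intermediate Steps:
J(m) = -(6 + m)/m (J(m) = -2*(m + 6)/(m + m) = -2*(6 + m)/(2*m) = -2*(6 + m)*1/(2*m) = -(6 + m)/m)
I(f) = (-2 + (-6 - f²)/f²)² (I(f) = ((-6 - f*f)/((f*f)) - 2)² = ((-6 - f²)/(f²) - 2)² = ((-6 - f²)/f² - 2)² = (-2 + (-6 - f²)/f²)²)
38489 + I(7*(1 + 4)) = 38489 + 9*(2 + (7*(1 + 4))²)²/(7*(1 + 4))⁴ = 38489 + 9*(2 + (7*5)²)²/(7*5)⁴ = 38489 + 9*(2 + 35²)²/35⁴ = 38489 + 9*(1/1500625)*(2 + 1225)² = 38489 + 9*(1/1500625)*1227² = 38489 + 9*(1/1500625)*1505529 = 38489 + 13549761/1500625 = 57771105386/1500625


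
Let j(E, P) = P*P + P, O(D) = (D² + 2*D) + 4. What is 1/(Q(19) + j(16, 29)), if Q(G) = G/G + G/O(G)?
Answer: 403/351032 ≈ 0.0011480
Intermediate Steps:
O(D) = 4 + D² + 2*D
j(E, P) = P + P² (j(E, P) = P² + P = P + P²)
Q(G) = 1 + G/(4 + G² + 2*G) (Q(G) = G/G + G/(4 + G² + 2*G) = 1 + G/(4 + G² + 2*G))
1/(Q(19) + j(16, 29)) = 1/((4 + 19² + 3*19)/(4 + 19² + 2*19) + 29*(1 + 29)) = 1/((4 + 361 + 57)/(4 + 361 + 38) + 29*30) = 1/(422/403 + 870) = 1/(351032/403) = 403/351032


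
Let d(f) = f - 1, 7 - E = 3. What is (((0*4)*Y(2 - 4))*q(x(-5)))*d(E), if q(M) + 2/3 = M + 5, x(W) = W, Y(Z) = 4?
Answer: 0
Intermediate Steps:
E = 4 (E = 7 - 1*3 = 7 - 3 = 4)
d(f) = -1 + f
q(M) = 13/3 + M (q(M) = -⅔ + (M + 5) = -⅔ + (5 + M) = 13/3 + M)
(((0*4)*Y(2 - 4))*q(x(-5)))*d(E) = (((0*4)*4)*(13/3 - 5))*(-1 + 4) = ((0*4)*(-⅔))*3 = (0*(-⅔))*3 = 0*3 = 0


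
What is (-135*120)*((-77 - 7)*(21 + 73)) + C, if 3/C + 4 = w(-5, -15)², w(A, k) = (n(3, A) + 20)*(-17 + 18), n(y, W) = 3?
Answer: 22385160001/175 ≈ 1.2792e+8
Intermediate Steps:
w(A, k) = 23 (w(A, k) = (3 + 20)*(-17 + 18) = 23*1 = 23)
C = 1/175 (C = 3/(-4 + 23²) = 3/(-4 + 529) = 3/525 = 3*(1/525) = 1/175 ≈ 0.0057143)
(-135*120)*((-77 - 7)*(21 + 73)) + C = (-135*120)*((-77 - 7)*(21 + 73)) + 1/175 = -(-1360800)*94 + 1/175 = -16200*(-7896) + 1/175 = 127915200 + 1/175 = 22385160001/175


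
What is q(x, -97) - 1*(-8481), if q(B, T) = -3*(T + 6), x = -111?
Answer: 8754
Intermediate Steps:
q(B, T) = -18 - 3*T (q(B, T) = -3*(6 + T) = -18 - 3*T)
q(x, -97) - 1*(-8481) = (-18 - 3*(-97)) - 1*(-8481) = (-18 + 291) + 8481 = 273 + 8481 = 8754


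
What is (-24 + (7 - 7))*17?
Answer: -408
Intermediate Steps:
(-24 + (7 - 7))*17 = (-24 + 0)*17 = -24*17 = -408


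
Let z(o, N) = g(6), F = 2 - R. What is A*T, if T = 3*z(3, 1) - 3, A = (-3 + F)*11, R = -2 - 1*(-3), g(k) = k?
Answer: -330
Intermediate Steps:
R = 1 (R = -2 + 3 = 1)
F = 1 (F = 2 - 1*1 = 2 - 1 = 1)
A = -22 (A = (-3 + 1)*11 = -2*11 = -22)
z(o, N) = 6
T = 15 (T = 3*6 - 3 = 18 - 3 = 15)
A*T = -22*15 = -330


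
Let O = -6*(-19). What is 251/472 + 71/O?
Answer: 31063/26904 ≈ 1.1546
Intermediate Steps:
O = 114
251/472 + 71/O = 251/472 + 71/114 = 31063/26904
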